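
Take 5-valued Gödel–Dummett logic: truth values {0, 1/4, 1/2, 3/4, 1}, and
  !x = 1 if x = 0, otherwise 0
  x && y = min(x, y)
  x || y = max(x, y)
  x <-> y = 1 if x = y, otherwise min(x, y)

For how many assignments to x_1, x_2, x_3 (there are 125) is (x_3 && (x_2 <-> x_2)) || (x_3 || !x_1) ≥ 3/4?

value 1: 45 assignments (counts)
value 3/4: 20 assignments (counts)
value 1/2: 20 assignments
value 1/4: 20 assignments
value 0: 20 assignments
So 65 of the 125 assignments meet the threshold.

65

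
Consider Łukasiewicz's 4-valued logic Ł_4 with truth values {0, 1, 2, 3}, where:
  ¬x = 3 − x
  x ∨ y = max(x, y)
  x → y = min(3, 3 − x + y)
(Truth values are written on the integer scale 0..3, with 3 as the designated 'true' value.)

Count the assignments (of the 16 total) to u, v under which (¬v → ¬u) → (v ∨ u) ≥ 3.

9

u = 0, v = 0 ↦ 0  <
u = 0, v = 1 ↦ 1  <
u = 0, v = 2 ↦ 2  <
u = 0, v = 3 ↦ 3  ≥
u = 1, v = 0 ↦ 2  <
u = 1, v = 1 ↦ 1  <
u = 1, v = 2 ↦ 2  <
u = 1, v = 3 ↦ 3  ≥
u = 2, v = 0 ↦ 3  ≥
u = 2, v = 1 ↦ 3  ≥
u = 2, v = 2 ↦ 2  <
u = 2, v = 3 ↦ 3  ≥
u = 3, v = 0 ↦ 3  ≥
u = 3, v = 1 ↦ 3  ≥
u = 3, v = 2 ↦ 3  ≥
u = 3, v = 3 ↦ 3  ≥
So 9 of the 16 assignments meet the threshold.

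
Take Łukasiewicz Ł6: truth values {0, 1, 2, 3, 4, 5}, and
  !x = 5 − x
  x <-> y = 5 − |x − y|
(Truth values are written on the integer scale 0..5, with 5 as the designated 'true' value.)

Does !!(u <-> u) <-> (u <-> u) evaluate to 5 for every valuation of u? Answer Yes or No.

u = 0 ↦ 5
u = 1 ↦ 5
u = 2 ↦ 5
u = 3 ↦ 5
u = 4 ↦ 5
u = 5 ↦ 5
Every assignment gives a value ≥ 5.

Yes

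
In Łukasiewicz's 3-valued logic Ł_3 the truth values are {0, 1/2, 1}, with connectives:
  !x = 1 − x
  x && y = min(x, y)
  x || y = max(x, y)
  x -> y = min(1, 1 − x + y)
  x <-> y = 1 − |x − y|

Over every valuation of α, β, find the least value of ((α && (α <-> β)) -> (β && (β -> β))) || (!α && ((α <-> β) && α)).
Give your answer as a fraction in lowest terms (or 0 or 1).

1/2

Take α = 1/2, β = 0:
α <-> β = 1/2 <-> 0 = 1/2
α && (α <-> β) = 1/2 && 1/2 = 1/2
β -> β = 0 -> 0 = 1
β && (β -> β) = 0 && 1 = 0
(α && (α <-> β)) -> (β && (β -> β)) = 1/2 -> 0 = 1/2
!α = !1/2 = 1/2
α <-> β = 1/2 <-> 0 = 1/2
(α <-> β) && α = 1/2 && 1/2 = 1/2
!α && ((α <-> β) && α) = 1/2 && 1/2 = 1/2
((α && (α <-> β)) -> (β && (β -> β))) || (!α && ((α <-> β) && α)) = 1/2 || 1/2 = 1/2
No assignment yields a value below 1/2, so this is the minimum.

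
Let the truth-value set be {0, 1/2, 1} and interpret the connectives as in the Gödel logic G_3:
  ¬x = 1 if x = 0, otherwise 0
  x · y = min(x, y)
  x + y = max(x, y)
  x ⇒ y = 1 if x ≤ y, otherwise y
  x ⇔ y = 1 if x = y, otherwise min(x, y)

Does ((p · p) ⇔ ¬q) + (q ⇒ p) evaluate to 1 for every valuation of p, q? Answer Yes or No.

No

Counterexample: take p = 1/2, q = 1.
p · p = 1/2 · 1/2 = 1/2
¬q = ¬1 = 0
(p · p) ⇔ ¬q = 1/2 ⇔ 0 = 0
q ⇒ p = 1 ⇒ 1/2 = 1/2
((p · p) ⇔ ¬q) + (q ⇒ p) = 0 + 1/2 = 1/2
This gives 1/2 ≠ 1.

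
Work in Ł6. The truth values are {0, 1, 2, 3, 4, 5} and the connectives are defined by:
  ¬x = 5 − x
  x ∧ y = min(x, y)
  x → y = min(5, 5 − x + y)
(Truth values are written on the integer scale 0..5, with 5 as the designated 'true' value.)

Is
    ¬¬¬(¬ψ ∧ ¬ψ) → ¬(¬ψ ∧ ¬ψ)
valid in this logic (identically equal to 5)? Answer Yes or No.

ψ = 0 ↦ 5
ψ = 1 ↦ 5
ψ = 2 ↦ 5
ψ = 3 ↦ 5
ψ = 4 ↦ 5
ψ = 5 ↦ 5
Every assignment gives a value ≥ 5.

Yes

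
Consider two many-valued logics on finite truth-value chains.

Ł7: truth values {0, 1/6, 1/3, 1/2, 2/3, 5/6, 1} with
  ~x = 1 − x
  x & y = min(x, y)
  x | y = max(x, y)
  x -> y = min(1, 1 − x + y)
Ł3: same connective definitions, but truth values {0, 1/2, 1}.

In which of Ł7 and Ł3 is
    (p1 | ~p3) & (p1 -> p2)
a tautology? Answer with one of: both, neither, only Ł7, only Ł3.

In Ł7: at p1 = 0, p2 = 0, p3 = 1/6 the value is 5/6 — not a tautology.
In Ł3: at p1 = 0, p2 = 0, p3 = 1/2 the value is 1/2 — not a tautology.

neither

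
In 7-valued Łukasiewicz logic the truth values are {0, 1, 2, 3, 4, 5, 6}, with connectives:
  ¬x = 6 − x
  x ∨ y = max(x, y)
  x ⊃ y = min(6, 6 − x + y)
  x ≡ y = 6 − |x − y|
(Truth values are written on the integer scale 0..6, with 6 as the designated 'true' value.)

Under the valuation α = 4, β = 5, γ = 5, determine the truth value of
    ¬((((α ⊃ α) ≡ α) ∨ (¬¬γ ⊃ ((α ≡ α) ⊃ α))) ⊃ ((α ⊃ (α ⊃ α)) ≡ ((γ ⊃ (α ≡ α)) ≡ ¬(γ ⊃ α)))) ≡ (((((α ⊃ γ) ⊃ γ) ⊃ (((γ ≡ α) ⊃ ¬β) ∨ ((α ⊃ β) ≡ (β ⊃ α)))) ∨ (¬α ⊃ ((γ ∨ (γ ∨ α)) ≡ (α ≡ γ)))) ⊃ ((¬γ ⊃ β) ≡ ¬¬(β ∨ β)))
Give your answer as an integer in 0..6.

5

α ⊃ α = 4 ⊃ 4 = 6
(α ⊃ α) ≡ α = 6 ≡ 4 = 4
¬γ = ¬5 = 1
¬¬γ = ¬1 = 5
α ≡ α = 4 ≡ 4 = 6
(α ≡ α) ⊃ α = 6 ⊃ 4 = 4
¬¬γ ⊃ ((α ≡ α) ⊃ α) = 5 ⊃ 4 = 5
((α ⊃ α) ≡ α) ∨ (¬¬γ ⊃ ((α ≡ α) ⊃ α)) = 4 ∨ 5 = 5
α ⊃ α = 4 ⊃ 4 = 6
α ⊃ (α ⊃ α) = 4 ⊃ 6 = 6
α ≡ α = 4 ≡ 4 = 6
γ ⊃ (α ≡ α) = 5 ⊃ 6 = 6
γ ⊃ α = 5 ⊃ 4 = 5
¬(γ ⊃ α) = ¬5 = 1
(γ ⊃ (α ≡ α)) ≡ ¬(γ ⊃ α) = 6 ≡ 1 = 1
(α ⊃ (α ⊃ α)) ≡ ((γ ⊃ (α ≡ α)) ≡ ¬(γ ⊃ α)) = 6 ≡ 1 = 1
(((α ⊃ α) ≡ α) ∨ (¬¬γ ⊃ ((α ≡ α) ⊃ α))) ⊃ ((α ⊃ (α ⊃ α)) ≡ ((γ ⊃ (α ≡ α)) ≡ ¬(γ ⊃ α))) = 5 ⊃ 1 = 2
¬((((α ⊃ α) ≡ α) ∨ (¬¬γ ⊃ ((α ≡ α) ⊃ α))) ⊃ ((α ⊃ (α ⊃ α)) ≡ ((γ ⊃ (α ≡ α)) ≡ ¬(γ ⊃ α)))) = ¬2 = 4
α ⊃ γ = 4 ⊃ 5 = 6
(α ⊃ γ) ⊃ γ = 6 ⊃ 5 = 5
γ ≡ α = 5 ≡ 4 = 5
¬β = ¬5 = 1
(γ ≡ α) ⊃ ¬β = 5 ⊃ 1 = 2
α ⊃ β = 4 ⊃ 5 = 6
β ⊃ α = 5 ⊃ 4 = 5
(α ⊃ β) ≡ (β ⊃ α) = 6 ≡ 5 = 5
((γ ≡ α) ⊃ ¬β) ∨ ((α ⊃ β) ≡ (β ⊃ α)) = 2 ∨ 5 = 5
((α ⊃ γ) ⊃ γ) ⊃ (((γ ≡ α) ⊃ ¬β) ∨ ((α ⊃ β) ≡ (β ⊃ α))) = 5 ⊃ 5 = 6
¬α = ¬4 = 2
γ ∨ α = 5 ∨ 4 = 5
γ ∨ (γ ∨ α) = 5 ∨ 5 = 5
α ≡ γ = 4 ≡ 5 = 5
(γ ∨ (γ ∨ α)) ≡ (α ≡ γ) = 5 ≡ 5 = 6
¬α ⊃ ((γ ∨ (γ ∨ α)) ≡ (α ≡ γ)) = 2 ⊃ 6 = 6
(((α ⊃ γ) ⊃ γ) ⊃ (((γ ≡ α) ⊃ ¬β) ∨ ((α ⊃ β) ≡ (β ⊃ α)))) ∨ (¬α ⊃ ((γ ∨ (γ ∨ α)) ≡ (α ≡ γ))) = 6 ∨ 6 = 6
¬γ = ¬5 = 1
¬γ ⊃ β = 1 ⊃ 5 = 6
β ∨ β = 5 ∨ 5 = 5
¬(β ∨ β) = ¬5 = 1
¬¬(β ∨ β) = ¬1 = 5
(¬γ ⊃ β) ≡ ¬¬(β ∨ β) = 6 ≡ 5 = 5
((((α ⊃ γ) ⊃ γ) ⊃ (((γ ≡ α) ⊃ ¬β) ∨ ((α ⊃ β) ≡ (β ⊃ α)))) ∨ (¬α ⊃ ((γ ∨ (γ ∨ α)) ≡ (α ≡ γ)))) ⊃ ((¬γ ⊃ β) ≡ ¬¬(β ∨ β)) = 6 ⊃ 5 = 5
¬((((α ⊃ α) ≡ α) ∨ (¬¬γ ⊃ ((α ≡ α) ⊃ α))) ⊃ ((α ⊃ (α ⊃ α)) ≡ ((γ ⊃ (α ≡ α)) ≡ ¬(γ ⊃ α)))) ≡ (((((α ⊃ γ) ⊃ γ) ⊃ (((γ ≡ α) ⊃ ¬β) ∨ ((α ⊃ β) ≡ (β ⊃ α)))) ∨ (¬α ⊃ ((γ ∨ (γ ∨ α)) ≡ (α ≡ γ)))) ⊃ ((¬γ ⊃ β) ≡ ¬¬(β ∨ β))) = 4 ≡ 5 = 5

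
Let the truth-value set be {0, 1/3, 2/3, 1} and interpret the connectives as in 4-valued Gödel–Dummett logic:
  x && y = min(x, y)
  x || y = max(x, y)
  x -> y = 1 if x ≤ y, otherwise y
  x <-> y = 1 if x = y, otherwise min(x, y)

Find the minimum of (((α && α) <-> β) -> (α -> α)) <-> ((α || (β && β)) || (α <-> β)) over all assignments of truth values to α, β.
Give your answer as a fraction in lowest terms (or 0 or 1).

Take α = 0, β = 1/3:
α && α = 0 && 0 = 0
(α && α) <-> β = 0 <-> 1/3 = 0
α -> α = 0 -> 0 = 1
((α && α) <-> β) -> (α -> α) = 0 -> 1 = 1
β && β = 1/3 && 1/3 = 1/3
α || (β && β) = 0 || 1/3 = 1/3
α <-> β = 0 <-> 1/3 = 0
(α || (β && β)) || (α <-> β) = 1/3 || 0 = 1/3
(((α && α) <-> β) -> (α -> α)) <-> ((α || (β && β)) || (α <-> β)) = 1 <-> 1/3 = 1/3
No assignment yields a value below 1/3, so this is the minimum.

1/3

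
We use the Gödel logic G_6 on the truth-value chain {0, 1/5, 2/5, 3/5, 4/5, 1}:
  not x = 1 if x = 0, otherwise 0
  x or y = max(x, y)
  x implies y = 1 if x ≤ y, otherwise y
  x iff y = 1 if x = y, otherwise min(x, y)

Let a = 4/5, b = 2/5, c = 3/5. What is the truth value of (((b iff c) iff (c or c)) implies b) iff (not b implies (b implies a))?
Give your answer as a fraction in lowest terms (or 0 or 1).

b iff c = 2/5 iff 3/5 = 2/5
c or c = 3/5 or 3/5 = 3/5
(b iff c) iff (c or c) = 2/5 iff 3/5 = 2/5
((b iff c) iff (c or c)) implies b = 2/5 implies 2/5 = 1
not b = not 2/5 = 0
b implies a = 2/5 implies 4/5 = 1
not b implies (b implies a) = 0 implies 1 = 1
(((b iff c) iff (c or c)) implies b) iff (not b implies (b implies a)) = 1 iff 1 = 1

1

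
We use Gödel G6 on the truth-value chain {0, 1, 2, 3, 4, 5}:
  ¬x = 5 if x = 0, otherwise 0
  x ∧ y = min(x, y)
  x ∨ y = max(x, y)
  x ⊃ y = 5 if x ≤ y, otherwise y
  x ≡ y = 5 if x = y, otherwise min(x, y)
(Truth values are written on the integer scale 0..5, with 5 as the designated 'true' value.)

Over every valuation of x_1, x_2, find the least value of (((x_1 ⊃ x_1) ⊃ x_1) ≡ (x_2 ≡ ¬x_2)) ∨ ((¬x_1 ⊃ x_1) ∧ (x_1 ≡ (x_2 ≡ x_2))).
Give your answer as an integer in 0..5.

1

Take x_1 = 1, x_2 = 0:
x_1 ⊃ x_1 = 1 ⊃ 1 = 5
(x_1 ⊃ x_1) ⊃ x_1 = 5 ⊃ 1 = 1
¬x_2 = ¬0 = 5
x_2 ≡ ¬x_2 = 0 ≡ 5 = 0
((x_1 ⊃ x_1) ⊃ x_1) ≡ (x_2 ≡ ¬x_2) = 1 ≡ 0 = 0
¬x_1 = ¬1 = 0
¬x_1 ⊃ x_1 = 0 ⊃ 1 = 5
x_2 ≡ x_2 = 0 ≡ 0 = 5
x_1 ≡ (x_2 ≡ x_2) = 1 ≡ 5 = 1
(¬x_1 ⊃ x_1) ∧ (x_1 ≡ (x_2 ≡ x_2)) = 5 ∧ 1 = 1
(((x_1 ⊃ x_1) ⊃ x_1) ≡ (x_2 ≡ ¬x_2)) ∨ ((¬x_1 ⊃ x_1) ∧ (x_1 ≡ (x_2 ≡ x_2))) = 0 ∨ 1 = 1
No assignment yields a value below 1, so this is the minimum.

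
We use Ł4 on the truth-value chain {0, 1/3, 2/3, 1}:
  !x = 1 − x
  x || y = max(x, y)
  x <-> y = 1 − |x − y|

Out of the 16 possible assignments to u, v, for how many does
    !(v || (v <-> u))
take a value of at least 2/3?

3

u = 0, v = 0 ↦ 0  <
u = 0, v = 1/3 ↦ 1/3  <
u = 0, v = 2/3 ↦ 1/3  <
u = 0, v = 1 ↦ 0  <
u = 1/3, v = 0 ↦ 1/3  <
u = 1/3, v = 1/3 ↦ 0  <
u = 1/3, v = 2/3 ↦ 1/3  <
u = 1/3, v = 1 ↦ 0  <
u = 2/3, v = 0 ↦ 2/3  ≥
u = 2/3, v = 1/3 ↦ 1/3  <
u = 2/3, v = 2/3 ↦ 0  <
u = 2/3, v = 1 ↦ 0  <
u = 1, v = 0 ↦ 1  ≥
u = 1, v = 1/3 ↦ 2/3  ≥
u = 1, v = 2/3 ↦ 1/3  <
u = 1, v = 1 ↦ 0  <
So 3 of the 16 assignments meet the threshold.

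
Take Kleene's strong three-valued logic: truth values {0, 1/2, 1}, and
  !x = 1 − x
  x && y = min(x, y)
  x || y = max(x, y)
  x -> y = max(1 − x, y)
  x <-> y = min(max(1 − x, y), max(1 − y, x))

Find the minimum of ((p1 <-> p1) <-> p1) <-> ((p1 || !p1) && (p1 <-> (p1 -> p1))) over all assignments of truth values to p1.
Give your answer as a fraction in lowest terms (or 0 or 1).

Take p1 = 1/2:
p1 <-> p1 = 1/2 <-> 1/2 = 1/2
(p1 <-> p1) <-> p1 = 1/2 <-> 1/2 = 1/2
!p1 = !1/2 = 1/2
p1 || !p1 = 1/2 || 1/2 = 1/2
p1 -> p1 = 1/2 -> 1/2 = 1/2
p1 <-> (p1 -> p1) = 1/2 <-> 1/2 = 1/2
(p1 || !p1) && (p1 <-> (p1 -> p1)) = 1/2 && 1/2 = 1/2
((p1 <-> p1) <-> p1) <-> ((p1 || !p1) && (p1 <-> (p1 -> p1))) = 1/2 <-> 1/2 = 1/2
No assignment yields a value below 1/2, so this is the minimum.

1/2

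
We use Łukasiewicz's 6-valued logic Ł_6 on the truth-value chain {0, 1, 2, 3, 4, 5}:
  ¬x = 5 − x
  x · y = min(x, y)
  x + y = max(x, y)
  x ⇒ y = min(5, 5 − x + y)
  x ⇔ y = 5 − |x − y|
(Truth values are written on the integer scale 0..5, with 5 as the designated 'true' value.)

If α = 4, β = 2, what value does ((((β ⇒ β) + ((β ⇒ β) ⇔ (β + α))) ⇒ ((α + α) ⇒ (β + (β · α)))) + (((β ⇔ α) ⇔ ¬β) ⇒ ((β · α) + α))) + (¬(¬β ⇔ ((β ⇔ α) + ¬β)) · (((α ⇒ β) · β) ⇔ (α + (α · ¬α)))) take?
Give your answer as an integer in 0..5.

β ⇒ β = 2 ⇒ 2 = 5
β ⇒ β = 2 ⇒ 2 = 5
β + α = 2 + 4 = 4
(β ⇒ β) ⇔ (β + α) = 5 ⇔ 4 = 4
(β ⇒ β) + ((β ⇒ β) ⇔ (β + α)) = 5 + 4 = 5
α + α = 4 + 4 = 4
β · α = 2 · 4 = 2
β + (β · α) = 2 + 2 = 2
(α + α) ⇒ (β + (β · α)) = 4 ⇒ 2 = 3
((β ⇒ β) + ((β ⇒ β) ⇔ (β + α))) ⇒ ((α + α) ⇒ (β + (β · α))) = 5 ⇒ 3 = 3
β ⇔ α = 2 ⇔ 4 = 3
¬β = ¬2 = 3
(β ⇔ α) ⇔ ¬β = 3 ⇔ 3 = 5
β · α = 2 · 4 = 2
(β · α) + α = 2 + 4 = 4
((β ⇔ α) ⇔ ¬β) ⇒ ((β · α) + α) = 5 ⇒ 4 = 4
(((β ⇒ β) + ((β ⇒ β) ⇔ (β + α))) ⇒ ((α + α) ⇒ (β + (β · α)))) + (((β ⇔ α) ⇔ ¬β) ⇒ ((β · α) + α)) = 3 + 4 = 4
¬β = ¬2 = 3
β ⇔ α = 2 ⇔ 4 = 3
¬β = ¬2 = 3
(β ⇔ α) + ¬β = 3 + 3 = 3
¬β ⇔ ((β ⇔ α) + ¬β) = 3 ⇔ 3 = 5
¬(¬β ⇔ ((β ⇔ α) + ¬β)) = ¬5 = 0
α ⇒ β = 4 ⇒ 2 = 3
(α ⇒ β) · β = 3 · 2 = 2
¬α = ¬4 = 1
α · ¬α = 4 · 1 = 1
α + (α · ¬α) = 4 + 1 = 4
((α ⇒ β) · β) ⇔ (α + (α · ¬α)) = 2 ⇔ 4 = 3
¬(¬β ⇔ ((β ⇔ α) + ¬β)) · (((α ⇒ β) · β) ⇔ (α + (α · ¬α))) = 0 · 3 = 0
((((β ⇒ β) + ((β ⇒ β) ⇔ (β + α))) ⇒ ((α + α) ⇒ (β + (β · α)))) + (((β ⇔ α) ⇔ ¬β) ⇒ ((β · α) + α))) + (¬(¬β ⇔ ((β ⇔ α) + ¬β)) · (((α ⇒ β) · β) ⇔ (α + (α · ¬α)))) = 4 + 0 = 4

4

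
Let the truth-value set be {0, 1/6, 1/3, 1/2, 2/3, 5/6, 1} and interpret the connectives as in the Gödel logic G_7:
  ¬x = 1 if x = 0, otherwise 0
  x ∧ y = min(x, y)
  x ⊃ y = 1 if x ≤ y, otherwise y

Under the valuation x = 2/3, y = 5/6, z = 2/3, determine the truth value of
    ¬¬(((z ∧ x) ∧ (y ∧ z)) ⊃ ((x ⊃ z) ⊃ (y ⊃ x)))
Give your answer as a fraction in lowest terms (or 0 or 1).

1

z ∧ x = 2/3 ∧ 2/3 = 2/3
y ∧ z = 5/6 ∧ 2/3 = 2/3
(z ∧ x) ∧ (y ∧ z) = 2/3 ∧ 2/3 = 2/3
x ⊃ z = 2/3 ⊃ 2/3 = 1
y ⊃ x = 5/6 ⊃ 2/3 = 2/3
(x ⊃ z) ⊃ (y ⊃ x) = 1 ⊃ 2/3 = 2/3
((z ∧ x) ∧ (y ∧ z)) ⊃ ((x ⊃ z) ⊃ (y ⊃ x)) = 2/3 ⊃ 2/3 = 1
¬(((z ∧ x) ∧ (y ∧ z)) ⊃ ((x ⊃ z) ⊃ (y ⊃ x))) = ¬1 = 0
¬¬(((z ∧ x) ∧ (y ∧ z)) ⊃ ((x ⊃ z) ⊃ (y ⊃ x))) = ¬0 = 1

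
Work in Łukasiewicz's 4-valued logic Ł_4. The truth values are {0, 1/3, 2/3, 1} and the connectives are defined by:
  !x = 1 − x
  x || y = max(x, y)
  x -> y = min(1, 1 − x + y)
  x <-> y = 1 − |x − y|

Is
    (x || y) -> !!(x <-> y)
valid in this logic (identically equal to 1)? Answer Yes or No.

Counterexample: take x = 0, y = 2/3.
x || y = 0 || 2/3 = 2/3
x <-> y = 0 <-> 2/3 = 1/3
!(x <-> y) = !1/3 = 2/3
!!(x <-> y) = !2/3 = 1/3
(x || y) -> !!(x <-> y) = 2/3 -> 1/3 = 2/3
This gives 2/3 ≠ 1.

No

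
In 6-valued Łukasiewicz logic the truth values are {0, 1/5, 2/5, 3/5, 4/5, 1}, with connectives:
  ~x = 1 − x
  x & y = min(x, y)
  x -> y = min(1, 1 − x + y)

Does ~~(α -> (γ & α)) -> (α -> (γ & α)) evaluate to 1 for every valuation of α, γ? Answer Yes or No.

Yes

At α = 1/5, γ = 2/5, for instance:
γ & α = 2/5 & 1/5 = 1/5
α -> (γ & α) = 1/5 -> 1/5 = 1
~(α -> (γ & α)) = ~1 = 0
~~(α -> (γ & α)) = ~0 = 1
~~(α -> (γ & α)) -> (α -> (γ & α)) = 1 -> 1 = 1
and checking the remaining 35 assignments likewise gives ≥ 1 in every case.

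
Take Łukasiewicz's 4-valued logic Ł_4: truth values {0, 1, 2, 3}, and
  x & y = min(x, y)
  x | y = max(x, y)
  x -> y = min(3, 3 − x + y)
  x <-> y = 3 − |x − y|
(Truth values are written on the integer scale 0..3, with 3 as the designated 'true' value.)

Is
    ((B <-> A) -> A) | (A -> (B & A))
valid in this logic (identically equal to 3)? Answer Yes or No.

No

Counterexample: take A = 1, B = 0.
B <-> A = 0 <-> 1 = 2
(B <-> A) -> A = 2 -> 1 = 2
B & A = 0 & 1 = 0
A -> (B & A) = 1 -> 0 = 2
((B <-> A) -> A) | (A -> (B & A)) = 2 | 2 = 2
This gives 2 ≠ 3.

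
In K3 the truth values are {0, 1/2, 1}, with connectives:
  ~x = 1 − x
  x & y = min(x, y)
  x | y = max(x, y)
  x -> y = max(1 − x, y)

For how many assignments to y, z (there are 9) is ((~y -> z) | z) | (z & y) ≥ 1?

y = 0, z = 0 ↦ 0  <
y = 0, z = 1/2 ↦ 1/2  <
y = 0, z = 1 ↦ 1  ≥
y = 1/2, z = 0 ↦ 1/2  <
y = 1/2, z = 1/2 ↦ 1/2  <
y = 1/2, z = 1 ↦ 1  ≥
y = 1, z = 0 ↦ 1  ≥
y = 1, z = 1/2 ↦ 1  ≥
y = 1, z = 1 ↦ 1  ≥
So 5 of the 9 assignments meet the threshold.

5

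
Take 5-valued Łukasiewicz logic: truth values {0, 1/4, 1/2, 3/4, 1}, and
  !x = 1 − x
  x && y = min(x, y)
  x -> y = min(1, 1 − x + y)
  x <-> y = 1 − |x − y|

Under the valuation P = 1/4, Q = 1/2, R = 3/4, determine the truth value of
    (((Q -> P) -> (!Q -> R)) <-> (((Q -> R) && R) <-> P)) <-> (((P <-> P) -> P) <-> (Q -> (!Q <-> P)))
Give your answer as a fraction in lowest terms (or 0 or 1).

3/4

Q -> P = 1/2 -> 1/4 = 3/4
!Q = !1/2 = 1/2
!Q -> R = 1/2 -> 3/4 = 1
(Q -> P) -> (!Q -> R) = 3/4 -> 1 = 1
Q -> R = 1/2 -> 3/4 = 1
(Q -> R) && R = 1 && 3/4 = 3/4
((Q -> R) && R) <-> P = 3/4 <-> 1/4 = 1/2
((Q -> P) -> (!Q -> R)) <-> (((Q -> R) && R) <-> P) = 1 <-> 1/2 = 1/2
P <-> P = 1/4 <-> 1/4 = 1
(P <-> P) -> P = 1 -> 1/4 = 1/4
!Q = !1/2 = 1/2
!Q <-> P = 1/2 <-> 1/4 = 3/4
Q -> (!Q <-> P) = 1/2 -> 3/4 = 1
((P <-> P) -> P) <-> (Q -> (!Q <-> P)) = 1/4 <-> 1 = 1/4
(((Q -> P) -> (!Q -> R)) <-> (((Q -> R) && R) <-> P)) <-> (((P <-> P) -> P) <-> (Q -> (!Q <-> P))) = 1/2 <-> 1/4 = 3/4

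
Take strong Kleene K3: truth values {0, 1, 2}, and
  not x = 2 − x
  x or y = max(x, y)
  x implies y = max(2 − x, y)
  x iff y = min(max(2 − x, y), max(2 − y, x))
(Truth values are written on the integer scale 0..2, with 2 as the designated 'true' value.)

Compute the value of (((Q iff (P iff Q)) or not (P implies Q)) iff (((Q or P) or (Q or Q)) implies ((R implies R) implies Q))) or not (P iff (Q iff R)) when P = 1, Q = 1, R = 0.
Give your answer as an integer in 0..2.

1

P iff Q = 1 iff 1 = 1
Q iff (P iff Q) = 1 iff 1 = 1
P implies Q = 1 implies 1 = 1
not (P implies Q) = not 1 = 1
(Q iff (P iff Q)) or not (P implies Q) = 1 or 1 = 1
Q or P = 1 or 1 = 1
Q or Q = 1 or 1 = 1
(Q or P) or (Q or Q) = 1 or 1 = 1
R implies R = 0 implies 0 = 2
(R implies R) implies Q = 2 implies 1 = 1
((Q or P) or (Q or Q)) implies ((R implies R) implies Q) = 1 implies 1 = 1
((Q iff (P iff Q)) or not (P implies Q)) iff (((Q or P) or (Q or Q)) implies ((R implies R) implies Q)) = 1 iff 1 = 1
Q iff R = 1 iff 0 = 1
P iff (Q iff R) = 1 iff 1 = 1
not (P iff (Q iff R)) = not 1 = 1
(((Q iff (P iff Q)) or not (P implies Q)) iff (((Q or P) or (Q or Q)) implies ((R implies R) implies Q))) or not (P iff (Q iff R)) = 1 or 1 = 1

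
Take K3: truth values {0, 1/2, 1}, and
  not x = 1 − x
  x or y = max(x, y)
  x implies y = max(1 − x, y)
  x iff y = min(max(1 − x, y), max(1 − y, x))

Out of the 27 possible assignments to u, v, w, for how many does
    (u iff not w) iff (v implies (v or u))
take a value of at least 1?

5

value 1: 5 assignments (counts)
value 1/2: 17 assignments
value 0: 5 assignments
So 5 of the 27 assignments meet the threshold.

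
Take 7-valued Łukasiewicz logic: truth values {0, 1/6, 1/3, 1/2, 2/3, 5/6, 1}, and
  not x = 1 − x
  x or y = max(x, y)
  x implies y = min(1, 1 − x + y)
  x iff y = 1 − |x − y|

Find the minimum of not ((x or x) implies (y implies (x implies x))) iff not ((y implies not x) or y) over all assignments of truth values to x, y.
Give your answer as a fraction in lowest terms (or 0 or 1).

1/2

Take x = 1, y = 1/2:
x or x = 1 or 1 = 1
x implies x = 1 implies 1 = 1
y implies (x implies x) = 1/2 implies 1 = 1
(x or x) implies (y implies (x implies x)) = 1 implies 1 = 1
not ((x or x) implies (y implies (x implies x))) = not 1 = 0
not x = not 1 = 0
y implies not x = 1/2 implies 0 = 1/2
(y implies not x) or y = 1/2 or 1/2 = 1/2
not ((y implies not x) or y) = not 1/2 = 1/2
not ((x or x) implies (y implies (x implies x))) iff not ((y implies not x) or y) = 0 iff 1/2 = 1/2
No assignment yields a value below 1/2, so this is the minimum.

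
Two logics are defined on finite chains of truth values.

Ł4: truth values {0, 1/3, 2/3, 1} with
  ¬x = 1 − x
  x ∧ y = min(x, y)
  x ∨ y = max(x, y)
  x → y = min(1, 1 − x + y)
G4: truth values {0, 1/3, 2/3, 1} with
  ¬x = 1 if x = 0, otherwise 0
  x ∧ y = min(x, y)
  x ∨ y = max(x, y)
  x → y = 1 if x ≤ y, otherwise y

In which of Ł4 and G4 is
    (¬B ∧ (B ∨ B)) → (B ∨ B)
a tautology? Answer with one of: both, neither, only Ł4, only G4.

both

In Ł4: every assignment gives 1 — tautology.
In G4: every assignment gives 1 — tautology.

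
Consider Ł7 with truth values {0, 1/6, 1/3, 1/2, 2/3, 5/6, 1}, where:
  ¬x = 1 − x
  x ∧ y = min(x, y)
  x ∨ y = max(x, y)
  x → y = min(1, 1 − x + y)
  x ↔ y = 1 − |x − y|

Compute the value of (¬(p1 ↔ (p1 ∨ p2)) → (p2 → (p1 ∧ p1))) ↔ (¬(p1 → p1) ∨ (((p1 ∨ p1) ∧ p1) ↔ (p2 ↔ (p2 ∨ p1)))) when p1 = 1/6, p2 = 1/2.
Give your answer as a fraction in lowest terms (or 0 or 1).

p1 ∨ p2 = 1/6 ∨ 1/2 = 1/2
p1 ↔ (p1 ∨ p2) = 1/6 ↔ 1/2 = 2/3
¬(p1 ↔ (p1 ∨ p2)) = ¬2/3 = 1/3
p1 ∧ p1 = 1/6 ∧ 1/6 = 1/6
p2 → (p1 ∧ p1) = 1/2 → 1/6 = 2/3
¬(p1 ↔ (p1 ∨ p2)) → (p2 → (p1 ∧ p1)) = 1/3 → 2/3 = 1
p1 → p1 = 1/6 → 1/6 = 1
¬(p1 → p1) = ¬1 = 0
p1 ∨ p1 = 1/6 ∨ 1/6 = 1/6
(p1 ∨ p1) ∧ p1 = 1/6 ∧ 1/6 = 1/6
p2 ∨ p1 = 1/2 ∨ 1/6 = 1/2
p2 ↔ (p2 ∨ p1) = 1/2 ↔ 1/2 = 1
((p1 ∨ p1) ∧ p1) ↔ (p2 ↔ (p2 ∨ p1)) = 1/6 ↔ 1 = 1/6
¬(p1 → p1) ∨ (((p1 ∨ p1) ∧ p1) ↔ (p2 ↔ (p2 ∨ p1))) = 0 ∨ 1/6 = 1/6
(¬(p1 ↔ (p1 ∨ p2)) → (p2 → (p1 ∧ p1))) ↔ (¬(p1 → p1) ∨ (((p1 ∨ p1) ∧ p1) ↔ (p2 ↔ (p2 ∨ p1)))) = 1 ↔ 1/6 = 1/6

1/6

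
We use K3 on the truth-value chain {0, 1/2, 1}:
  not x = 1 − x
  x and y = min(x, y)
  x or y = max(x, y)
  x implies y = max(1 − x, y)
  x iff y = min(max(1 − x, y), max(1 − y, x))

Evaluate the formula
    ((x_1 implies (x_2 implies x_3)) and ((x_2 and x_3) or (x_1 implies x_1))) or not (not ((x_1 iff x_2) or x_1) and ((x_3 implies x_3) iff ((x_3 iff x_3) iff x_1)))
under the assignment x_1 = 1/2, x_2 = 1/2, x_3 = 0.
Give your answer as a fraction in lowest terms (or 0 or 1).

x_2 implies x_3 = 1/2 implies 0 = 1/2
x_1 implies (x_2 implies x_3) = 1/2 implies 1/2 = 1/2
x_2 and x_3 = 1/2 and 0 = 0
x_1 implies x_1 = 1/2 implies 1/2 = 1/2
(x_2 and x_3) or (x_1 implies x_1) = 0 or 1/2 = 1/2
(x_1 implies (x_2 implies x_3)) and ((x_2 and x_3) or (x_1 implies x_1)) = 1/2 and 1/2 = 1/2
x_1 iff x_2 = 1/2 iff 1/2 = 1/2
(x_1 iff x_2) or x_1 = 1/2 or 1/2 = 1/2
not ((x_1 iff x_2) or x_1) = not 1/2 = 1/2
x_3 implies x_3 = 0 implies 0 = 1
x_3 iff x_3 = 0 iff 0 = 1
(x_3 iff x_3) iff x_1 = 1 iff 1/2 = 1/2
(x_3 implies x_3) iff ((x_3 iff x_3) iff x_1) = 1 iff 1/2 = 1/2
not ((x_1 iff x_2) or x_1) and ((x_3 implies x_3) iff ((x_3 iff x_3) iff x_1)) = 1/2 and 1/2 = 1/2
not (not ((x_1 iff x_2) or x_1) and ((x_3 implies x_3) iff ((x_3 iff x_3) iff x_1))) = not 1/2 = 1/2
((x_1 implies (x_2 implies x_3)) and ((x_2 and x_3) or (x_1 implies x_1))) or not (not ((x_1 iff x_2) or x_1) and ((x_3 implies x_3) iff ((x_3 iff x_3) iff x_1))) = 1/2 or 1/2 = 1/2

1/2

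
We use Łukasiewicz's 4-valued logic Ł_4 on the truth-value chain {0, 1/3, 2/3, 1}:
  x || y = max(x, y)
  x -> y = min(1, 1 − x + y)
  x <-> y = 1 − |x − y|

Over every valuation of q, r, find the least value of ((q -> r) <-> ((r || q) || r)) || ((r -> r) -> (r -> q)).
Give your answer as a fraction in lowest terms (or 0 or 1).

2/3

Take q = 0, r = 1/3:
q -> r = 0 -> 1/3 = 1
r || q = 1/3 || 0 = 1/3
(r || q) || r = 1/3 || 1/3 = 1/3
(q -> r) <-> ((r || q) || r) = 1 <-> 1/3 = 1/3
r -> r = 1/3 -> 1/3 = 1
r -> q = 1/3 -> 0 = 2/3
(r -> r) -> (r -> q) = 1 -> 2/3 = 2/3
((q -> r) <-> ((r || q) || r)) || ((r -> r) -> (r -> q)) = 1/3 || 2/3 = 2/3
No assignment yields a value below 2/3, so this is the minimum.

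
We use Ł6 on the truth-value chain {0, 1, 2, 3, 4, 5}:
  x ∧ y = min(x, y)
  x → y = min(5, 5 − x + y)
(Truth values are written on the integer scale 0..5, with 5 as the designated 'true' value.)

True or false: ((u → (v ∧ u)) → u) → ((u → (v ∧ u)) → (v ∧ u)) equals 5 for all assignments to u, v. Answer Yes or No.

Counterexample: take u = 1, v = 0.
v ∧ u = 0 ∧ 1 = 0
u → (v ∧ u) = 1 → 0 = 4
(u → (v ∧ u)) → u = 4 → 1 = 2
v ∧ u = 0 ∧ 1 = 0
u → (v ∧ u) = 1 → 0 = 4
v ∧ u = 0 ∧ 1 = 0
(u → (v ∧ u)) → (v ∧ u) = 4 → 0 = 1
((u → (v ∧ u)) → u) → ((u → (v ∧ u)) → (v ∧ u)) = 2 → 1 = 4
This gives 4 ≠ 5.

No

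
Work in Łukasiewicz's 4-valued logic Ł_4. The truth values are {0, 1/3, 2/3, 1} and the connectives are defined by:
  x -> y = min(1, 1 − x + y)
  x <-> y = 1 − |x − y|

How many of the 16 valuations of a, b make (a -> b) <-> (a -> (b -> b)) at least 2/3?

13

a = 0, b = 0 ↦ 1  ≥
a = 0, b = 1/3 ↦ 1  ≥
a = 0, b = 2/3 ↦ 1  ≥
a = 0, b = 1 ↦ 1  ≥
a = 1/3, b = 0 ↦ 2/3  ≥
a = 1/3, b = 1/3 ↦ 1  ≥
a = 1/3, b = 2/3 ↦ 1  ≥
a = 1/3, b = 1 ↦ 1  ≥
a = 2/3, b = 0 ↦ 1/3  <
a = 2/3, b = 1/3 ↦ 2/3  ≥
a = 2/3, b = 2/3 ↦ 1  ≥
a = 2/3, b = 1 ↦ 1  ≥
a = 1, b = 0 ↦ 0  <
a = 1, b = 1/3 ↦ 1/3  <
a = 1, b = 2/3 ↦ 2/3  ≥
a = 1, b = 1 ↦ 1  ≥
So 13 of the 16 assignments meet the threshold.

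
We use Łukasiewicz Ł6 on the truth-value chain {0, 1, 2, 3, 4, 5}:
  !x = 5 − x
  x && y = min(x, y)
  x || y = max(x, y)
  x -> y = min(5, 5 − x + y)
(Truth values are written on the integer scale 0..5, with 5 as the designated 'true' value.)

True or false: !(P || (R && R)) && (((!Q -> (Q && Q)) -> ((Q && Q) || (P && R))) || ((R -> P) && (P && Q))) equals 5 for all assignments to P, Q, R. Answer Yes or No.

Counterexample: take P = 0, Q = 0, R = 1.
R && R = 1 && 1 = 1
P || (R && R) = 0 || 1 = 1
!(P || (R && R)) = !1 = 4
!Q = !0 = 5
Q && Q = 0 && 0 = 0
!Q -> (Q && Q) = 5 -> 0 = 0
Q && Q = 0 && 0 = 0
P && R = 0 && 1 = 0
(Q && Q) || (P && R) = 0 || 0 = 0
(!Q -> (Q && Q)) -> ((Q && Q) || (P && R)) = 0 -> 0 = 5
R -> P = 1 -> 0 = 4
P && Q = 0 && 0 = 0
(R -> P) && (P && Q) = 4 && 0 = 0
((!Q -> (Q && Q)) -> ((Q && Q) || (P && R))) || ((R -> P) && (P && Q)) = 5 || 0 = 5
!(P || (R && R)) && (((!Q -> (Q && Q)) -> ((Q && Q) || (P && R))) || ((R -> P) && (P && Q))) = 4 && 5 = 4
This gives 4 ≠ 5.

No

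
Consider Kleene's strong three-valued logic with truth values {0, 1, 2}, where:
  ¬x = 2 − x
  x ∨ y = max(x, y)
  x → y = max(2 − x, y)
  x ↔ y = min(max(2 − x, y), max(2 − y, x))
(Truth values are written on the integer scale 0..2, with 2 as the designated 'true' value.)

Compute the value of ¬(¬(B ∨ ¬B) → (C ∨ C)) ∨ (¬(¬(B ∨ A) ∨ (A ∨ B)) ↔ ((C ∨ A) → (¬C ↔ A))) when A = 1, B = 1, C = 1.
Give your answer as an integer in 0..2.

¬B = ¬1 = 1
B ∨ ¬B = 1 ∨ 1 = 1
¬(B ∨ ¬B) = ¬1 = 1
C ∨ C = 1 ∨ 1 = 1
¬(B ∨ ¬B) → (C ∨ C) = 1 → 1 = 1
¬(¬(B ∨ ¬B) → (C ∨ C)) = ¬1 = 1
B ∨ A = 1 ∨ 1 = 1
¬(B ∨ A) = ¬1 = 1
A ∨ B = 1 ∨ 1 = 1
¬(B ∨ A) ∨ (A ∨ B) = 1 ∨ 1 = 1
¬(¬(B ∨ A) ∨ (A ∨ B)) = ¬1 = 1
C ∨ A = 1 ∨ 1 = 1
¬C = ¬1 = 1
¬C ↔ A = 1 ↔ 1 = 1
(C ∨ A) → (¬C ↔ A) = 1 → 1 = 1
¬(¬(B ∨ A) ∨ (A ∨ B)) ↔ ((C ∨ A) → (¬C ↔ A)) = 1 ↔ 1 = 1
¬(¬(B ∨ ¬B) → (C ∨ C)) ∨ (¬(¬(B ∨ A) ∨ (A ∨ B)) ↔ ((C ∨ A) → (¬C ↔ A))) = 1 ∨ 1 = 1

1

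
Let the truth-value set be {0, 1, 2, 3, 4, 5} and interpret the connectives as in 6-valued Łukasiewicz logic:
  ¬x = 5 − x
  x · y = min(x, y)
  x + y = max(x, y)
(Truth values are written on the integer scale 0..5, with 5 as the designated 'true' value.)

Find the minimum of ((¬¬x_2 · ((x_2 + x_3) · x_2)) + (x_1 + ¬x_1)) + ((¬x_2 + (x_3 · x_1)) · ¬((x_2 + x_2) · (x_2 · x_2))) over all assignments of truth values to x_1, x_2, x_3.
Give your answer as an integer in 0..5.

Take x_1 = 2, x_2 = 2, x_3 = 0:
¬x_2 = ¬2 = 3
¬¬x_2 = ¬3 = 2
x_2 + x_3 = 2 + 0 = 2
(x_2 + x_3) · x_2 = 2 · 2 = 2
¬¬x_2 · ((x_2 + x_3) · x_2) = 2 · 2 = 2
¬x_1 = ¬2 = 3
x_1 + ¬x_1 = 2 + 3 = 3
(¬¬x_2 · ((x_2 + x_3) · x_2)) + (x_1 + ¬x_1) = 2 + 3 = 3
¬x_2 = ¬2 = 3
x_3 · x_1 = 0 · 2 = 0
¬x_2 + (x_3 · x_1) = 3 + 0 = 3
x_2 + x_2 = 2 + 2 = 2
x_2 · x_2 = 2 · 2 = 2
(x_2 + x_2) · (x_2 · x_2) = 2 · 2 = 2
¬((x_2 + x_2) · (x_2 · x_2)) = ¬2 = 3
(¬x_2 + (x_3 · x_1)) · ¬((x_2 + x_2) · (x_2 · x_2)) = 3 · 3 = 3
((¬¬x_2 · ((x_2 + x_3) · x_2)) + (x_1 + ¬x_1)) + ((¬x_2 + (x_3 · x_1)) · ¬((x_2 + x_2) · (x_2 · x_2))) = 3 + 3 = 3
No assignment yields a value below 3, so this is the minimum.

3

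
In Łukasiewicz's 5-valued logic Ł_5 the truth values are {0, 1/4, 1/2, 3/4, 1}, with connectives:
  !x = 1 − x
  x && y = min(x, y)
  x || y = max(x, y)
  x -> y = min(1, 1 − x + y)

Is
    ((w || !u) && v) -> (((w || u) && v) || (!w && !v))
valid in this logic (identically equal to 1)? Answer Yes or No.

Counterexample: take u = 0, v = 3/4, w = 0.
!u = !0 = 1
w || !u = 0 || 1 = 1
(w || !u) && v = 1 && 3/4 = 3/4
w || u = 0 || 0 = 0
(w || u) && v = 0 && 3/4 = 0
!w = !0 = 1
!v = !3/4 = 1/4
!w && !v = 1 && 1/4 = 1/4
((w || u) && v) || (!w && !v) = 0 || 1/4 = 1/4
((w || !u) && v) -> (((w || u) && v) || (!w && !v)) = 3/4 -> 1/4 = 1/2
This gives 1/2 ≠ 1.

No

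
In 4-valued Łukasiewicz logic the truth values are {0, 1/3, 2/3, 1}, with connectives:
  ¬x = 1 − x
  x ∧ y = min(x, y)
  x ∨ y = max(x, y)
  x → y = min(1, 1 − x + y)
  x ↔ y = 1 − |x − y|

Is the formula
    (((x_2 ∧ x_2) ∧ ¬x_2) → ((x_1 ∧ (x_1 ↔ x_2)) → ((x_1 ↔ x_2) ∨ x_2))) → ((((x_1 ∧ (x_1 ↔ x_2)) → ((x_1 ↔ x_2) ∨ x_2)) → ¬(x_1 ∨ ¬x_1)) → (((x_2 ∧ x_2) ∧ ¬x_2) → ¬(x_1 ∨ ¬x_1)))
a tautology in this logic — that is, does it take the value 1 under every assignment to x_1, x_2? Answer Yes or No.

Yes

x_1 = 0, x_2 = 0 ↦ 1
x_1 = 0, x_2 = 1/3 ↦ 1
x_1 = 0, x_2 = 2/3 ↦ 1
x_1 = 0, x_2 = 1 ↦ 1
x_1 = 1/3, x_2 = 0 ↦ 1
x_1 = 1/3, x_2 = 1/3 ↦ 1
x_1 = 1/3, x_2 = 2/3 ↦ 1
x_1 = 1/3, x_2 = 1 ↦ 1
x_1 = 2/3, x_2 = 0 ↦ 1
x_1 = 2/3, x_2 = 1/3 ↦ 1
x_1 = 2/3, x_2 = 2/3 ↦ 1
x_1 = 2/3, x_2 = 1 ↦ 1
x_1 = 1, x_2 = 0 ↦ 1
x_1 = 1, x_2 = 1/3 ↦ 1
x_1 = 1, x_2 = 2/3 ↦ 1
x_1 = 1, x_2 = 1 ↦ 1
Every assignment gives a value ≥ 1.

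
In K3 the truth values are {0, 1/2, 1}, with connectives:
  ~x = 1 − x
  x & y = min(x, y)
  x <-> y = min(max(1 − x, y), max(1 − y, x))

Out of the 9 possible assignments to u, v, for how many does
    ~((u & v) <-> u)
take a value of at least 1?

u = 0, v = 0 ↦ 0  <
u = 0, v = 1/2 ↦ 0  <
u = 0, v = 1 ↦ 0  <
u = 1/2, v = 0 ↦ 1/2  <
u = 1/2, v = 1/2 ↦ 1/2  <
u = 1/2, v = 1 ↦ 1/2  <
u = 1, v = 0 ↦ 1  ≥
u = 1, v = 1/2 ↦ 1/2  <
u = 1, v = 1 ↦ 0  <
So 1 of the 9 assignments meets the threshold.

1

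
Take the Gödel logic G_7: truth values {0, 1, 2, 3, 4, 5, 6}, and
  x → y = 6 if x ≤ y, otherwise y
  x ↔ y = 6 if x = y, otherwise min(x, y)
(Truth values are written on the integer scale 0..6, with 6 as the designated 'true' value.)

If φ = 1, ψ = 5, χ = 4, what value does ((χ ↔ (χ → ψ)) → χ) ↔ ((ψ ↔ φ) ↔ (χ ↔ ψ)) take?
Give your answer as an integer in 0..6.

1

χ → ψ = 4 → 5 = 6
χ ↔ (χ → ψ) = 4 ↔ 6 = 4
(χ ↔ (χ → ψ)) → χ = 4 → 4 = 6
ψ ↔ φ = 5 ↔ 1 = 1
χ ↔ ψ = 4 ↔ 5 = 4
(ψ ↔ φ) ↔ (χ ↔ ψ) = 1 ↔ 4 = 1
((χ ↔ (χ → ψ)) → χ) ↔ ((ψ ↔ φ) ↔ (χ ↔ ψ)) = 6 ↔ 1 = 1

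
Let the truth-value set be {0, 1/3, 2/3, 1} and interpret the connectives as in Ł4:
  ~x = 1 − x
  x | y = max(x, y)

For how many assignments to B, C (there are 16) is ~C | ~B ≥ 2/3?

B = 0, C = 0 ↦ 1  ≥
B = 0, C = 1/3 ↦ 1  ≥
B = 0, C = 2/3 ↦ 1  ≥
B = 0, C = 1 ↦ 1  ≥
B = 1/3, C = 0 ↦ 1  ≥
B = 1/3, C = 1/3 ↦ 2/3  ≥
B = 1/3, C = 2/3 ↦ 2/3  ≥
B = 1/3, C = 1 ↦ 2/3  ≥
B = 2/3, C = 0 ↦ 1  ≥
B = 2/3, C = 1/3 ↦ 2/3  ≥
B = 2/3, C = 2/3 ↦ 1/3  <
B = 2/3, C = 1 ↦ 1/3  <
B = 1, C = 0 ↦ 1  ≥
B = 1, C = 1/3 ↦ 2/3  ≥
B = 1, C = 2/3 ↦ 1/3  <
B = 1, C = 1 ↦ 0  <
So 12 of the 16 assignments meet the threshold.

12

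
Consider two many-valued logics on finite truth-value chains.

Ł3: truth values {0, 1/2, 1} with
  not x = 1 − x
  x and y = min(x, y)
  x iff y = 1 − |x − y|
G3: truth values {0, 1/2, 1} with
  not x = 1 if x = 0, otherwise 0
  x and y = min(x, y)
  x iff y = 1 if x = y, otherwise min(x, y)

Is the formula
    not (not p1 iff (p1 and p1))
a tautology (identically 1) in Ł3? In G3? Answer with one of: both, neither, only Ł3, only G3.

In Ł3: at p1 = 1/2 the value is 0 — not a tautology.
In G3: every assignment gives 1 — tautology.

only G3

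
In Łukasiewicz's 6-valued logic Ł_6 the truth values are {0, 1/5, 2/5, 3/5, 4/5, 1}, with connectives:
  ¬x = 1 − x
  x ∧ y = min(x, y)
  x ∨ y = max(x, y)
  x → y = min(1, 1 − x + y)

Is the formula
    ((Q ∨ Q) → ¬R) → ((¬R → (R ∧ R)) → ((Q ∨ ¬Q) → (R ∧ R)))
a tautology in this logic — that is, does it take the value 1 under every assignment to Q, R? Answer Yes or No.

No

Counterexample: take Q = 0, R = 1/5.
Q ∨ Q = 0 ∨ 0 = 0
¬R = ¬1/5 = 4/5
(Q ∨ Q) → ¬R = 0 → 4/5 = 1
¬R = ¬1/5 = 4/5
R ∧ R = 1/5 ∧ 1/5 = 1/5
¬R → (R ∧ R) = 4/5 → 1/5 = 2/5
¬Q = ¬0 = 1
Q ∨ ¬Q = 0 ∨ 1 = 1
R ∧ R = 1/5 ∧ 1/5 = 1/5
(Q ∨ ¬Q) → (R ∧ R) = 1 → 1/5 = 1/5
(¬R → (R ∧ R)) → ((Q ∨ ¬Q) → (R ∧ R)) = 2/5 → 1/5 = 4/5
((Q ∨ Q) → ¬R) → ((¬R → (R ∧ R)) → ((Q ∨ ¬Q) → (R ∧ R))) = 1 → 4/5 = 4/5
This gives 4/5 ≠ 1.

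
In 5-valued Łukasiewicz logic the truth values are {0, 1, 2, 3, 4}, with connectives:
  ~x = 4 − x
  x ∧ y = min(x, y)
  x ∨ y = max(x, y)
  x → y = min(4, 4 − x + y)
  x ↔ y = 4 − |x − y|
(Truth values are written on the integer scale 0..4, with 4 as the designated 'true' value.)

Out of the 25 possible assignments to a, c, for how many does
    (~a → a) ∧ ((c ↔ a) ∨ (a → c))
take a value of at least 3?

9

value 4: 6 assignments (counts)
value 3: 3 assignments (counts)
value 2: 8 assignments
value 1: 2 assignments
value 0: 6 assignments
So 9 of the 25 assignments meet the threshold.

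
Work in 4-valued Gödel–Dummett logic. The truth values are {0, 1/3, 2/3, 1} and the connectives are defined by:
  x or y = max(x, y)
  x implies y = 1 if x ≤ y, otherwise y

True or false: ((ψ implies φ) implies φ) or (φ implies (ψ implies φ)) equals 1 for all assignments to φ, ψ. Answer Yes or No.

Yes

φ = 0, ψ = 0 ↦ 1
φ = 0, ψ = 1/3 ↦ 1
φ = 0, ψ = 2/3 ↦ 1
φ = 0, ψ = 1 ↦ 1
φ = 1/3, ψ = 0 ↦ 1
φ = 1/3, ψ = 1/3 ↦ 1
φ = 1/3, ψ = 2/3 ↦ 1
φ = 1/3, ψ = 1 ↦ 1
φ = 2/3, ψ = 0 ↦ 1
φ = 2/3, ψ = 1/3 ↦ 1
φ = 2/3, ψ = 2/3 ↦ 1
φ = 2/3, ψ = 1 ↦ 1
φ = 1, ψ = 0 ↦ 1
φ = 1, ψ = 1/3 ↦ 1
φ = 1, ψ = 2/3 ↦ 1
φ = 1, ψ = 1 ↦ 1
Every assignment gives a value ≥ 1.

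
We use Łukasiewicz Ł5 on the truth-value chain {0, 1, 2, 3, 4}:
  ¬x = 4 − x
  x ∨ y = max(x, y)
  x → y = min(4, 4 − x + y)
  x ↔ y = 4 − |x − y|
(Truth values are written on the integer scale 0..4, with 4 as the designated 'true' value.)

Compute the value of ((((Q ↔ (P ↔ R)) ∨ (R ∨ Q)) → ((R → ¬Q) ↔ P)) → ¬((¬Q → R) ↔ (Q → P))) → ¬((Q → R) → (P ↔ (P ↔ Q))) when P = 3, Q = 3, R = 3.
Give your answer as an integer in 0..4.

4

P ↔ R = 3 ↔ 3 = 4
Q ↔ (P ↔ R) = 3 ↔ 4 = 3
R ∨ Q = 3 ∨ 3 = 3
(Q ↔ (P ↔ R)) ∨ (R ∨ Q) = 3 ∨ 3 = 3
¬Q = ¬3 = 1
R → ¬Q = 3 → 1 = 2
(R → ¬Q) ↔ P = 2 ↔ 3 = 3
((Q ↔ (P ↔ R)) ∨ (R ∨ Q)) → ((R → ¬Q) ↔ P) = 3 → 3 = 4
¬Q = ¬3 = 1
¬Q → R = 1 → 3 = 4
Q → P = 3 → 3 = 4
(¬Q → R) ↔ (Q → P) = 4 ↔ 4 = 4
¬((¬Q → R) ↔ (Q → P)) = ¬4 = 0
(((Q ↔ (P ↔ R)) ∨ (R ∨ Q)) → ((R → ¬Q) ↔ P)) → ¬((¬Q → R) ↔ (Q → P)) = 4 → 0 = 0
Q → R = 3 → 3 = 4
P ↔ Q = 3 ↔ 3 = 4
P ↔ (P ↔ Q) = 3 ↔ 4 = 3
(Q → R) → (P ↔ (P ↔ Q)) = 4 → 3 = 3
¬((Q → R) → (P ↔ (P ↔ Q))) = ¬3 = 1
((((Q ↔ (P ↔ R)) ∨ (R ∨ Q)) → ((R → ¬Q) ↔ P)) → ¬((¬Q → R) ↔ (Q → P))) → ¬((Q → R) → (P ↔ (P ↔ Q))) = 0 → 1 = 4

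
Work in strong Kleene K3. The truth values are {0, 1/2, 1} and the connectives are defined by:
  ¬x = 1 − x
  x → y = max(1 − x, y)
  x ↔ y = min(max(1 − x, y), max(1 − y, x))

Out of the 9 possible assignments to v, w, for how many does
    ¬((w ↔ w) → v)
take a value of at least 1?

v = 0, w = 0 ↦ 1  ≥
v = 0, w = 1/2 ↦ 1/2  <
v = 0, w = 1 ↦ 1  ≥
v = 1/2, w = 0 ↦ 1/2  <
v = 1/2, w = 1/2 ↦ 1/2  <
v = 1/2, w = 1 ↦ 1/2  <
v = 1, w = 0 ↦ 0  <
v = 1, w = 1/2 ↦ 0  <
v = 1, w = 1 ↦ 0  <
So 2 of the 9 assignments meet the threshold.

2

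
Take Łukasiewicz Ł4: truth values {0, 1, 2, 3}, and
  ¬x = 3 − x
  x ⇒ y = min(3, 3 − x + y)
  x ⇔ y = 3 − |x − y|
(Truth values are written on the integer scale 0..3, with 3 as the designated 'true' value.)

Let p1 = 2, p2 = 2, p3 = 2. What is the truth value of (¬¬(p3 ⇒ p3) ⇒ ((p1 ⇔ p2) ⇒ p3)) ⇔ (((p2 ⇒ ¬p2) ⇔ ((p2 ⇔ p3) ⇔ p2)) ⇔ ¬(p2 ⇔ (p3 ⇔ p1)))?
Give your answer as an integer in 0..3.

p3 ⇒ p3 = 2 ⇒ 2 = 3
¬(p3 ⇒ p3) = ¬3 = 0
¬¬(p3 ⇒ p3) = ¬0 = 3
p1 ⇔ p2 = 2 ⇔ 2 = 3
(p1 ⇔ p2) ⇒ p3 = 3 ⇒ 2 = 2
¬¬(p3 ⇒ p3) ⇒ ((p1 ⇔ p2) ⇒ p3) = 3 ⇒ 2 = 2
¬p2 = ¬2 = 1
p2 ⇒ ¬p2 = 2 ⇒ 1 = 2
p2 ⇔ p3 = 2 ⇔ 2 = 3
(p2 ⇔ p3) ⇔ p2 = 3 ⇔ 2 = 2
(p2 ⇒ ¬p2) ⇔ ((p2 ⇔ p3) ⇔ p2) = 2 ⇔ 2 = 3
p3 ⇔ p1 = 2 ⇔ 2 = 3
p2 ⇔ (p3 ⇔ p1) = 2 ⇔ 3 = 2
¬(p2 ⇔ (p3 ⇔ p1)) = ¬2 = 1
((p2 ⇒ ¬p2) ⇔ ((p2 ⇔ p3) ⇔ p2)) ⇔ ¬(p2 ⇔ (p3 ⇔ p1)) = 3 ⇔ 1 = 1
(¬¬(p3 ⇒ p3) ⇒ ((p1 ⇔ p2) ⇒ p3)) ⇔ (((p2 ⇒ ¬p2) ⇔ ((p2 ⇔ p3) ⇔ p2)) ⇔ ¬(p2 ⇔ (p3 ⇔ p1))) = 2 ⇔ 1 = 2

2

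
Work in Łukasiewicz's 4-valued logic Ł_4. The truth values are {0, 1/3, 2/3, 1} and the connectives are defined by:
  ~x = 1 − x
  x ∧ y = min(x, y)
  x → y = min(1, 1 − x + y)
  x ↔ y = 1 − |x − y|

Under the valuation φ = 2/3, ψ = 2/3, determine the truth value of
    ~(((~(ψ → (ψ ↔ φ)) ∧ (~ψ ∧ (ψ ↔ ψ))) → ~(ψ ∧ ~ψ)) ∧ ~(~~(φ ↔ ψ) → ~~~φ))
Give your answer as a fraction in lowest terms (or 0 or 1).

1/3

ψ ↔ φ = 2/3 ↔ 2/3 = 1
ψ → (ψ ↔ φ) = 2/3 → 1 = 1
~(ψ → (ψ ↔ φ)) = ~1 = 0
~ψ = ~2/3 = 1/3
ψ ↔ ψ = 2/3 ↔ 2/3 = 1
~ψ ∧ (ψ ↔ ψ) = 1/3 ∧ 1 = 1/3
~(ψ → (ψ ↔ φ)) ∧ (~ψ ∧ (ψ ↔ ψ)) = 0 ∧ 1/3 = 0
~ψ = ~2/3 = 1/3
ψ ∧ ~ψ = 2/3 ∧ 1/3 = 1/3
~(ψ ∧ ~ψ) = ~1/3 = 2/3
(~(ψ → (ψ ↔ φ)) ∧ (~ψ ∧ (ψ ↔ ψ))) → ~(ψ ∧ ~ψ) = 0 → 2/3 = 1
φ ↔ ψ = 2/3 ↔ 2/3 = 1
~(φ ↔ ψ) = ~1 = 0
~~(φ ↔ ψ) = ~0 = 1
~φ = ~2/3 = 1/3
~~φ = ~1/3 = 2/3
~~~φ = ~2/3 = 1/3
~~(φ ↔ ψ) → ~~~φ = 1 → 1/3 = 1/3
~(~~(φ ↔ ψ) → ~~~φ) = ~1/3 = 2/3
((~(ψ → (ψ ↔ φ)) ∧ (~ψ ∧ (ψ ↔ ψ))) → ~(ψ ∧ ~ψ)) ∧ ~(~~(φ ↔ ψ) → ~~~φ) = 1 ∧ 2/3 = 2/3
~(((~(ψ → (ψ ↔ φ)) ∧ (~ψ ∧ (ψ ↔ ψ))) → ~(ψ ∧ ~ψ)) ∧ ~(~~(φ ↔ ψ) → ~~~φ)) = ~2/3 = 1/3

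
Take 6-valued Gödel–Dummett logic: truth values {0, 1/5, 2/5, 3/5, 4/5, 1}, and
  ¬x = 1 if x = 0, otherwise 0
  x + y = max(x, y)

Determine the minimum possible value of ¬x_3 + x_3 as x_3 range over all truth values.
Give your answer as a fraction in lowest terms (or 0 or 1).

1/5

Take x_3 = 1/5:
¬x_3 = ¬1/5 = 0
¬x_3 + x_3 = 0 + 1/5 = 1/5
No assignment yields a value below 1/5, so this is the minimum.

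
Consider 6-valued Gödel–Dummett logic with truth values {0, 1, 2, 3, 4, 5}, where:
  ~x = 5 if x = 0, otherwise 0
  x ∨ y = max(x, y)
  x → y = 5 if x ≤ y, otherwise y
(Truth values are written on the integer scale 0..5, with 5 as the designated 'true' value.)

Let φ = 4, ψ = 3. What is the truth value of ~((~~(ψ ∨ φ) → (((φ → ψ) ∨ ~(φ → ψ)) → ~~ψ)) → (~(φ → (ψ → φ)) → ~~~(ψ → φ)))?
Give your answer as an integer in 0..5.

ψ ∨ φ = 3 ∨ 4 = 4
~(ψ ∨ φ) = ~4 = 0
~~(ψ ∨ φ) = ~0 = 5
φ → ψ = 4 → 3 = 3
φ → ψ = 4 → 3 = 3
~(φ → ψ) = ~3 = 0
(φ → ψ) ∨ ~(φ → ψ) = 3 ∨ 0 = 3
~ψ = ~3 = 0
~~ψ = ~0 = 5
((φ → ψ) ∨ ~(φ → ψ)) → ~~ψ = 3 → 5 = 5
~~(ψ ∨ φ) → (((φ → ψ) ∨ ~(φ → ψ)) → ~~ψ) = 5 → 5 = 5
ψ → φ = 3 → 4 = 5
φ → (ψ → φ) = 4 → 5 = 5
~(φ → (ψ → φ)) = ~5 = 0
ψ → φ = 3 → 4 = 5
~(ψ → φ) = ~5 = 0
~~(ψ → φ) = ~0 = 5
~~~(ψ → φ) = ~5 = 0
~(φ → (ψ → φ)) → ~~~(ψ → φ) = 0 → 0 = 5
(~~(ψ ∨ φ) → (((φ → ψ) ∨ ~(φ → ψ)) → ~~ψ)) → (~(φ → (ψ → φ)) → ~~~(ψ → φ)) = 5 → 5 = 5
~((~~(ψ ∨ φ) → (((φ → ψ) ∨ ~(φ → ψ)) → ~~ψ)) → (~(φ → (ψ → φ)) → ~~~(ψ → φ))) = ~5 = 0

0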